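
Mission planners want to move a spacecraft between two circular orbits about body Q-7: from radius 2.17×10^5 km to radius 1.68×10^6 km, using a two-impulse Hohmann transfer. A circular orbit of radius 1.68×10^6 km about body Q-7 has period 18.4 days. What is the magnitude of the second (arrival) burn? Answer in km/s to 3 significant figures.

From Kepler's third law T² = 4π²r³/μ at r = 1.68×10^6 km, T = 18.4 days = 18.4 × 86400 s = 1.58976×10^6 s: μ = 4π²r³/T² = 7.40669×10^7 km³/s².
Transfer-ellipse semi-major axis a_t = (r₁ + r₂)/2 = (2.170×10^5 + 1.680×10^6)/2 = 9.485×10^5 km.
On the circular orbit at r = 1.680×10^6 km, v_c = √(μ/r) = 6.640 km/s.
Transfer-orbit speed at the same r (vis-viva, a = a_t): v_t = √[μ(2/r − 1/a_t)] = 3.176 km/s.
Δv₂ = |v_t − v_c| = |3.176 − 6.640| = 3.464 km/s.

Δv₂ = 3.46 km/s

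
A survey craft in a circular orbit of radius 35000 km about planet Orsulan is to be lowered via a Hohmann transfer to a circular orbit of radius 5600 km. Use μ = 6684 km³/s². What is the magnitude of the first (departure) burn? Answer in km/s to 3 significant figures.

Δv₁ = 0.207 km/s

Transfer-ellipse semi-major axis a_t = (r₁ + r₂)/2 = (35000 + 5600)/2 = 20300 km.
On the circular orbit at r = 35000 km, v_c = √(μ/r) = 0.4370 km/s.
Vis-viva on the transfer ellipse at r = 35000 km gives v_t = √[μ(2/r − 1/a_t)] = 0.2295 km/s.
Δv₁ = |v_t − v_c| = |0.2295 − 0.4370| = 0.2075 km/s.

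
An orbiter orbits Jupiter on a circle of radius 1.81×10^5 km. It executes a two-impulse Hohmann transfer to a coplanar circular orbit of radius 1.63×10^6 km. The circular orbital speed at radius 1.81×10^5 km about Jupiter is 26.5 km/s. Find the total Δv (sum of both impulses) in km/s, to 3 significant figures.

Δv = 13.9 km/s

From the circular-orbit relation v² = μ/r at r = 1.81×10^5 km: μ = v²r = (26.5)² × 1.81×10^5 = 1.27107×10^8 km³/s².
Transfer-ellipse semi-major axis a_t = (r₁ + r₂)/2 = (1.810×10^5 + 1.630×10^6)/2 = 9.055×10^5 km.
Circular speed at r₁: v₁ = √(μ/r₁) = √(1.27107×10^8/1.810×10^5) = 26.500 km/s.
On the transfer ellipse at r₁, vis-viva gives v_p = √[μ(2/r₁ − 1/a_t)] = 35.555 km/s.
First burn Δv₁ = |v_p − v₁| = 9.055 km/s.
At r₂, v₂ = √(μ/r₂) = 8.831 km/s.
Transfer-orbit speed at r₂: v_a = √[μ(2/r₂ − 1/a_t)] = 3.948 km/s.
Second burn Δv₂ = |v₂ − v_a| = 4.883 km/s.
Total Δv = Δv₁ + Δv₂ = 13.94 km/s.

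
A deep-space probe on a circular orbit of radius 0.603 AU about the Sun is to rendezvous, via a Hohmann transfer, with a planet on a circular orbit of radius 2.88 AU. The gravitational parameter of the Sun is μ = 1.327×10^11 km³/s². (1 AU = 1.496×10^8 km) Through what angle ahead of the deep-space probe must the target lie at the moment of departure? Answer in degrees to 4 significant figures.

φ = 95.36°

In km: r₁ = 0.603 × 1.496×10^8 = 9.02088×10^7 km; r₂ = 2.88 × 1.496×10^8 = 4.30848×10^8 km.
Semi-major axis of the transfer orbit: a_t = (9.02088×10^7 + 4.30848×10^8)/2 = 2.605284×10^8 km.
Transfer time t = π√(a_t³/μ) = 3.6266×10^7 s.
Target angular speed ω₂ = √(μ/r₂³) = 4.0733×10^-8 rad/s.
Angle swept by the target during transfer: ω₂·t = 1.4772 rad = 84.64°.
The deep-space probe traverses 180° on the transfer ellipse, so the target must lead by 180° − 84.64° = 95.36°.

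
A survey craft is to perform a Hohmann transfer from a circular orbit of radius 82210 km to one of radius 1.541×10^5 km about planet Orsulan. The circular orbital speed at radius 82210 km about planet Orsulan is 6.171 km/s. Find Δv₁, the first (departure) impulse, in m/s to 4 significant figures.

Δv₁ = 876.4 m/s

From the circular-orbit relation v² = μ/r at r = 82210 km: μ = v²r = (6.171)² × 82210 = 3.13066×10^6 km³/s².
Semi-major axis of the transfer orbit: a_t = (82210 + 1.541×10^5)/2 = 1.18155×10^5 km.
On the circular orbit at r = 82210 km, v_c = √(μ/r) = 6.1710 km/s.
Transfer-orbit speed at the same r (vis-viva, a = a_t): v_t = √[μ(2/r − 1/a_t)] = 7.0474 km/s.
Δv₁ = |v_t − v_c| = |7.0474 − 6.1710| = 0.8764 km/s.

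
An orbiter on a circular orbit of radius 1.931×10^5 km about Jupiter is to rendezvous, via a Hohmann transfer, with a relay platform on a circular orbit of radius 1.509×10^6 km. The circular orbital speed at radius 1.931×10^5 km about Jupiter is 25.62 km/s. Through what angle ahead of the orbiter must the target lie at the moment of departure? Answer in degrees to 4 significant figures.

From the circular-orbit relation v² = μ/r at r = 1.931×10^5 km: μ = v²r = (25.62)² × 1.931×10^5 = 1.26748×10^8 km³/s².
Transfer-ellipse semi-major axis a_t = (r₁ + r₂)/2 = (1.931×10^5 + 1.509×10^6)/2 = 8.5105×10^5 km.
The half-period of the transfer ellipse is t = π√(a_t³/μ) = 2.191×10^5 s.
The target's mean motion on its circular orbit is ω₂ = √(μ/r₂³) = 6.073×10^-6 rad/s.
Angle swept by the target during transfer: ω₂·t = 1.3306 rad = 76.24°.
Arrival is 180° from departure on the ellipse, so φ = 180° − 76.24° = 103.8°.

φ = 103.8°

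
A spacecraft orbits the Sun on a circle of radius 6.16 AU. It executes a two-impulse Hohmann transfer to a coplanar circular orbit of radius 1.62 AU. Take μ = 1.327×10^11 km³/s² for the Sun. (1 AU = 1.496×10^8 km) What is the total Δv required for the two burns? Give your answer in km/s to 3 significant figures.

Δv = 10.3 km/s

In km: r₁ = 6.16 × 1.496×10^8 = 9.21536×10^8 km; r₂ = 1.62 × 1.496×10^8 = 2.42352×10^8 km.
Semi-major axis of the transfer orbit: a_t = (9.21536×10^8 + 2.42352×10^8)/2 = 5.81944×10^8 km.
Circular speed at r₁: v₁ = √(μ/r₁) = √(1.327×10^11/9.21536×10^8) = 12.00 km/s.
On the transfer ellipse at r₁, vis-viva equation gives v_a = √[μ(2/r₁ − 1/a_t)] = 7.744 km/s.
First burn Δv₁ = |v_a − v₁| = 4.256 km/s.
Circular speed at r₂: v₂ = √(μ/r₂) = 23.400 km/s.
Transfer-orbit speed at r₂: v_p = √[μ(2/r₂ − 1/a_t)] = 29.446 km/s.
Second burn Δv₂ = |v₂ − v_p| = 6.046 km/s.
Total Δv = Δv₁ + Δv₂ = 10.30 km/s.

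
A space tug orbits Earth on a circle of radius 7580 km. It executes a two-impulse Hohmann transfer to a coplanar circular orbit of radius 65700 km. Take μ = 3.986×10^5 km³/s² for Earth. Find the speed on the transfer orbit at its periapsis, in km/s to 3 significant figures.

v = 9.71 km/s

Semi-major axis of the transfer orbit: a_t = (7580 + 65700)/2 = 36640 km.
The periapsis of the transfer ellipse is at r = 7580 km.
Applying v² = μ(2/r − 1/a_t): v = 9.710 km/s.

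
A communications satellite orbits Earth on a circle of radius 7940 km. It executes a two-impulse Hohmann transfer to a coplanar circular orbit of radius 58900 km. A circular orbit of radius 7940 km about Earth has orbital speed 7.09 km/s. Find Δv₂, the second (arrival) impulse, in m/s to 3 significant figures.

Δv₂ = 1330 m/s

From the circular-orbit relation v² = μ/r at r = 7940 km: μ = v²r = (7.09)² × 7940 = 3.99129×10^5 km³/s².
The Hohmann ellipse has a_t = (r₁ + r₂)/2 = 33420 km.
Circular speed at r = 58900 km: v_c = √(μ/r) = 2.603 km/s.
Transfer-orbit speed at the same r (vis-viva, a = a_t): v_t = √[μ(2/r − 1/a_t)] = 1.269 km/s.
Δv₂ = |v_t − v_c| = |1.269 − 2.603| = 1.334 km/s.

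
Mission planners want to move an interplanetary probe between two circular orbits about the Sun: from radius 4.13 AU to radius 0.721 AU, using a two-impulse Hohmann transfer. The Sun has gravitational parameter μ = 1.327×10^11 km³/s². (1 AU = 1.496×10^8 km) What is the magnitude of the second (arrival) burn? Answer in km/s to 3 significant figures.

Δv₂ = 10.7 km/s

In km: r₁ = 4.13 × 1.496×10^8 = 6.17848×10^8 km; r₂ = 0.721 × 1.496×10^8 = 1.078616×10^8 km.
The Hohmann ellipse has a_t = (r₁ + r₂)/2 = 3.628548×10^8 km.
Circular speed at r = 1.078616×10^8 km: v_c = √(μ/r) = 35.08 km/s.
Vis-viva on the transfer ellipse at r = 1.078616×10^8 km gives v_t = √[μ(2/r − 1/a_t)] = 45.77 km/s.
Δv₂ = |v_t − v_c| = |45.77 − 35.08| = 10.69 km/s.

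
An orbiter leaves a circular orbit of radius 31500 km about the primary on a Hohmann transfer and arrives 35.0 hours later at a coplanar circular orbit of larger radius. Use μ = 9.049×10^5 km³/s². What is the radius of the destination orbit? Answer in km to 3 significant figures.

Transfer time t = 35.0 hours = 1.260×10^5 s, and t = π√(a_t³/μ).
So a_t = (μ t²/π²)^(1/3) = (9.049×10^5 × (1.260×10^5)² / π²)^(1/3) = 1.1333×10^5 km.
Since a_t = (r₁ + r₂)/2, r₂ = 2a_t − r₁ = 2×1.1333×10^5 − 31500 = 1.9516×10^5 km.

r₂ = 1.95×10^5 km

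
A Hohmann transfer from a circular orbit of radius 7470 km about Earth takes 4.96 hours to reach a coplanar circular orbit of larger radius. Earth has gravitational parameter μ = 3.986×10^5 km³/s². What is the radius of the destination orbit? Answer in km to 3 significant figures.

r₂ = 39400 km

Transfer time t = 4.96 hours = 17856 s, and t = π√(a_t³/μ).
So a_t = (μ t²/π²)^(1/3) = (3.986×10^5 × (17856)² / π²)^(1/3) = 23439 km.
Since a_t = (r₁ + r₂)/2, r₂ = 2a_t − r₁ = 2×23439 − 7470 = 39408 km.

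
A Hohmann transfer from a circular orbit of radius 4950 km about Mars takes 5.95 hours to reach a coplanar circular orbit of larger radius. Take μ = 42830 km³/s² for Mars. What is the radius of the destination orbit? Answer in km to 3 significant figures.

Transfer time t = 5.95 hours = 21420 s, and t = π√(a_t³/μ).
So a_t = (μ t²/π²)^(1/3) = (42830 × (21420)² / π²)^(1/3) = 12580 km.
Since a_t = (r₁ + r₂)/2, r₂ = 2a_t − r₁ = 2×12580 − 4950 = 20210 km.

r₂ = 20200 km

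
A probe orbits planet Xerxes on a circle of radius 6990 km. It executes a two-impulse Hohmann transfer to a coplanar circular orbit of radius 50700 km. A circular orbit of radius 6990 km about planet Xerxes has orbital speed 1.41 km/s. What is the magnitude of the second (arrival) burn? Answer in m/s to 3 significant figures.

From the circular-orbit relation v² = μ/r at r = 6990 km: μ = v²r = (1.41)² × 6990 = 13896.8 km³/s².
Semi-major axis of the transfer orbit: a_t = (6990 + 50700)/2 = 28845 km.
Circular speed at r = 50700 km: v_c = √(μ/r) = 0.5235 km/s.
Transfer-orbit speed at the same r (vis-viva, a = a_t): v_t = √[μ(2/r − 1/a_t)] = 0.2577 km/s.
Δv₂ = |v_t − v_c| = |0.2577 − 0.5235| = 0.2658 km/s.

Δv₂ = 266 m/s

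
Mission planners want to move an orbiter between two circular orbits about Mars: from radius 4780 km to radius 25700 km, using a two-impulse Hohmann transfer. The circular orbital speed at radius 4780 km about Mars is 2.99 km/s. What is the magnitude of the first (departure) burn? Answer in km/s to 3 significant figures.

Δv₁ = 0.893 km/s

From the circular-orbit relation v² = μ/r at r = 4780 km: μ = v²r = (2.99)² × 4780 = 42733.7 km³/s².
The Hohmann ellipse has a_t = (r₁ + r₂)/2 = 15240 km.
On the circular orbit at r = 4780 km, v_c = √(μ/r) = 2.9900 km/s.
Transfer-orbit speed at the same r (vis-viva, a = a_t): v_t = √[μ(2/r − 1/a_t)] = 3.8828 km/s.
Δv₁ = |v_t − v_c| = |3.8828 − 2.9900| = 0.8928 km/s.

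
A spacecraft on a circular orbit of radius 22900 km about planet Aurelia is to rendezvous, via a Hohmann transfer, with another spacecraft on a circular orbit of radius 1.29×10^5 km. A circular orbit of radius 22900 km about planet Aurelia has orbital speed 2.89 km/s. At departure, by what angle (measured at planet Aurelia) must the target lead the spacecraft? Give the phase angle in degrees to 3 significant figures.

From the circular-orbit relation v² = μ/r at r = 22900 km: μ = v²r = (2.89)² × 22900 = 1.91263×10^5 km³/s².
Semi-major axis of the transfer orbit: a_t = (22900 + 1.290×10^5)/2 = 75950 km.
The half-period of the transfer ellipse is t = π√(a_t³/μ) = 1.503578×10^5 s.
Target angular speed ω₂ = √(μ/r₂³) = 9.439109×10^-6 rad/s.
Angle swept by the target during transfer: ω₂·t = 1.41924 rad = 81.32°.
Arrival is 180° from departure on the ellipse, so φ = 180° − 81.32° = 98.7°.

φ = 98.7°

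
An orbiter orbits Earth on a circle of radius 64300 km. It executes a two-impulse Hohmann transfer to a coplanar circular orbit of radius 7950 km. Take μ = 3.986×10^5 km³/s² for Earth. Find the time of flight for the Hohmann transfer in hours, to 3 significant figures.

t = 9.49 hours

Transfer-ellipse semi-major axis a_t = (r₁ + r₂)/2 = (64300 + 7950)/2 = 36125 km.
By Kepler's third law the transfer-orbit period is T = 2π√(a_t³/μ), so t = T/2 = 34170 s.
Converting: 34170 s ÷ 3600 s/hour = 9.49 hours.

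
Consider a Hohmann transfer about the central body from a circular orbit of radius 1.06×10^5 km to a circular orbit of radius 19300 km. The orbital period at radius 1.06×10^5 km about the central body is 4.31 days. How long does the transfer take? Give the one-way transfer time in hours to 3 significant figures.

From Kepler's third law T² = 4π²r³/μ at r = 1.06×10^5 km, T = 4.31 days = 4.31 × 86400 s = 3.72384×10^5 s: μ = 4π²r³/T² = 3.39075×10^5 km³/s².
Semi-major axis of the transfer orbit: a_t = (1.060×10^5 + 19300)/2 = 62650 km.
By Kepler's third law the transfer-orbit period is T = 2π√(a_t³/μ), so t = T/2 = 84600 s.
Converting: 84600 s ÷ 3600 s/hour = 23.5 hours.

t = 23.5 hours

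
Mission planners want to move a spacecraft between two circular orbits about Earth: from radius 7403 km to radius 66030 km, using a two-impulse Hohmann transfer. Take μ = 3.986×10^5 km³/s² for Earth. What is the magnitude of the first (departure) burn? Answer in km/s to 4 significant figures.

Δv₁ = 2.502 km/s

Semi-major axis of the transfer orbit: a_t = (7403 + 66030)/2 = 36716.5 km.
On the circular orbit at r = 7403 km, v_c = √(μ/r) = 7.338 km/s.
Transfer-orbit speed at the same r (vis-viva, a = a_t): v_t = √[μ(2/r − 1/a_t)] = 9.840 km/s.
Δv₁ = |v_t − v_c| = |9.840 − 7.338| = 2.502 km/s.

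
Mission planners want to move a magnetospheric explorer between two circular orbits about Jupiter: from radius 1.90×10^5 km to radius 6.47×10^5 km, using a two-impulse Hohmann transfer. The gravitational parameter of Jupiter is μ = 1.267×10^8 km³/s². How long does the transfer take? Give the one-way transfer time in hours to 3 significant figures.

Semi-major axis of the transfer orbit: a_t = (1.900×10^5 + 6.470×10^5)/2 = 4.185×10^5 km.
Half the transfer-orbit period gives t = π√(a_t³/μ) = 75560 s.
Converting: 75560 s ÷ 3600 s/hour = 21.0 hours.

t = 21.0 hours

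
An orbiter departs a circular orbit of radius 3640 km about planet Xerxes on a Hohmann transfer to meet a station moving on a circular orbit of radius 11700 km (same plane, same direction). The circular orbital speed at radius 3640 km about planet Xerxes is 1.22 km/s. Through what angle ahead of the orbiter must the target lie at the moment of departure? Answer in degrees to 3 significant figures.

From the circular-orbit relation v² = μ/r at r = 3640 km: μ = v²r = (1.22)² × 3640 = 5417.78 km³/s².
Semi-major axis of the transfer orbit: a_t = (3640 + 11700)/2 = 7670 km.
The half-period of the transfer ellipse is t = π√(a_t³/μ) = 28670 s.
The target's mean motion on its circular orbit is ω₂ = √(μ/r₂³) = 5.8161×10^-5 rad/s.
Angle swept by the target during transfer: ω₂·t = 1.6675 rad = 95.54°.
Arrival is 180° from departure on the ellipse, so φ = 180° − 95.54° = 84.5°.

φ = 84.5°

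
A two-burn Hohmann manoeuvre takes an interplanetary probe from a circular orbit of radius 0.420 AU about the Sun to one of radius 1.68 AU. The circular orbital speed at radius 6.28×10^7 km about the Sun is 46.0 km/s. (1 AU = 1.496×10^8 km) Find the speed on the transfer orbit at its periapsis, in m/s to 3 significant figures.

v = 58200 m/s

From the circular-orbit relation v² = μ/r at r = 6.28×10^7 km: μ = v²r = (46.0)² × 6.28×10^7 = 1.32885×10^11 km³/s².
In km: r₁ = 0.420 × 1.496×10^8 = 6.2832×10^7 km; r₂ = 1.68 × 1.496×10^8 = 2.51328×10^8 km.
Semi-major axis of the transfer orbit: a_t = (6.2832×10^7 + 2.51328×10^8)/2 = 1.5708×10^8 km.
The periapsis of the transfer ellipse is at r = 6.2832×10^7 km.
Applying v² = μ(2/r − 1/a_t): v = 58.17 km/s.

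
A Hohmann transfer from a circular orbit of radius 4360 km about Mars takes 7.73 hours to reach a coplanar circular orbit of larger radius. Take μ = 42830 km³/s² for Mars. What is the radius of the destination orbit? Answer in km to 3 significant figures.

r₂ = 25600 km

Transfer time t = 7.73 hours = 27828 s, and t = π√(a_t³/μ).
So a_t = (μ t²/π²)^(1/3) = (42830 × (27828)² / π²)^(1/3) = 14979 km.
Since a_t = (r₁ + r₂)/2, r₂ = 2a_t − r₁ = 2×14979 − 4360 = 25598 km.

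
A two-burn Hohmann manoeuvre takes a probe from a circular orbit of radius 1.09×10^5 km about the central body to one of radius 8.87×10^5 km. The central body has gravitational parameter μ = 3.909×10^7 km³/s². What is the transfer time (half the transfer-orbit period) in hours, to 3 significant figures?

The Hohmann ellipse has a_t = (r₁ + r₂)/2 = 4.980×10^5 km.
Half the transfer-orbit period gives t = π√(a_t³/μ) = 1.766×10^5 s.
Converting: 1.766×10^5 s ÷ 3600 s/hour = 49.1 hours.

t = 49.1 hours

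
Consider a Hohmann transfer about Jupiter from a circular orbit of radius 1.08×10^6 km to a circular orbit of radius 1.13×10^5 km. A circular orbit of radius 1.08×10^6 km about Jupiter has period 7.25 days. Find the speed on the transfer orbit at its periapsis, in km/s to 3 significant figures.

v = 45.1 km/s

From Kepler's third law T² = 4π²r³/μ at r = 1.08×10^6 km, T = 7.25 days = 7.25 × 86400 s = 6.264×10^5 s: μ = 4π²r³/T² = 1.26744×10^8 km³/s².
Semi-major axis of the transfer orbit: a_t = (1.080×10^6 + 1.130×10^5)/2 = 5.965×10^5 km.
At periapsis, r = 1.130×10^5 km.
Vis-viva: v = √[μ(2/r − 1/a_t)] = √[1.26744×10^8 × (2/1.130×10^5 − 1/5.965×10^5)] = 45.06 km/s.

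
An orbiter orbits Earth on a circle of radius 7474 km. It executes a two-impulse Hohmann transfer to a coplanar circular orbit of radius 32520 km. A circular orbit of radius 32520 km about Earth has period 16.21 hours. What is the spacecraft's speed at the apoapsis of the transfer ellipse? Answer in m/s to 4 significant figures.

v = 2141 m/s

From Kepler's third law T² = 4π²r³/μ at r = 32520 km, T = 16.21 hours = 16.21 × 3600 s = 58356 s: μ = 4π²r³/T² = 3.98695×10^5 km³/s².
The Hohmann ellipse has a_t = (r₁ + r₂)/2 = 19997 km.
At apoapsis, r = 32520 km.
Applying v² = μ(2/r − 1/a_t): v = 2.141 km/s.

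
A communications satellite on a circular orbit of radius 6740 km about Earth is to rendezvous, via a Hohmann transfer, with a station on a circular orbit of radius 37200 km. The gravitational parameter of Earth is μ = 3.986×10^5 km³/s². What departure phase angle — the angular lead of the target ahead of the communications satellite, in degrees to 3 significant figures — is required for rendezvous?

Semi-major axis of the transfer orbit: a_t = (6740 + 37200)/2 = 21970 km.
Transfer time t = π√(a_t³/μ) = 16204 s.
Target angular speed ω₂ = √(μ/r₂³) = 8.7994×10^-5 rad/s.
Angle swept by the target during transfer: ω₂·t = 1.426 rad = 81.70°.
Arrival is 180° from departure on the ellipse, so φ = 180° − 81.70° = 98.3°.

φ = 98.3°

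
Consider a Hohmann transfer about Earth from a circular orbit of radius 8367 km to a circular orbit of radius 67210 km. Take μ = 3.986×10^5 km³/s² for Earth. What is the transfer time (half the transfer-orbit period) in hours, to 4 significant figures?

t = 10.15 hours

The Hohmann ellipse has a_t = (r₁ + r₂)/2 = 37788.5 km.
By Kepler's third law the transfer-orbit period is T = 2π√(a_t³/μ), so t = T/2 = 36550 s.
Converting: 36550 s ÷ 3600 s/hour = 10.15 hours.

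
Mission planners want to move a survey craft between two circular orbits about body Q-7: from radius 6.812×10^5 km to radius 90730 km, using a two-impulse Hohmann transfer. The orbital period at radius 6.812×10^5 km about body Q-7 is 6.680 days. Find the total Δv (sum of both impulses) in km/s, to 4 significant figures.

From Kepler's third law T² = 4π²r³/μ at r = 6.812×10^5 km, T = 6.680 days = 6.680 × 86400 s = 5.77152×10^5 s: μ = 4π²r³/T² = 3.74631×10^7 km³/s².
Semi-major axis of the transfer orbit: a_t = (6.812×10^5 + 90730)/2 = 3.85965×10^5 km.
At r₁ the circular-orbit speed is v₁ = √(μ/r₁) = 7.41591 km/s.
Transfer-orbit speed at r₁ (v² = μ(2/r − 1/a)): v_a = √[μ(2/r₁ − 1/a_t)] = 3.59555 km/s.
First burn Δv₁ = |v_a − v₁| = 3.8204 km/s.
At r₂, v₂ = √(μ/r₂) = 20.3201 km/s.
Transfer-orbit speed at r₂: v_p = √[μ(2/r₂ − 1/a_t)] = 26.9954 km/s.
Second burn Δv₂ = |v₂ − v_p| = 6.6753 km/s.
Total Δv = Δv₁ + Δv₂ = 10.50 km/s.

Δv = 10.50 km/s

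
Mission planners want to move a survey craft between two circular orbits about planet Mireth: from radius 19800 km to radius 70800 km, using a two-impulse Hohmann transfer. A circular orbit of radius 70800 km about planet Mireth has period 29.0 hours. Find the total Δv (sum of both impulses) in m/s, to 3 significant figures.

From Kepler's third law T² = 4π²r³/μ at r = 70800 km, T = 29.0 hours = 29.0 × 3600 s = 1.044×10^5 s: μ = 4π²r³/T² = 1.28546×10^6 km³/s².
The Hohmann ellipse has a_t = (r₁ + r₂)/2 = 45300 km.
At r₁ the circular-orbit speed is v₁ = √(μ/r₁) = 8.0574 km/s.
Transfer-orbit speed at r₁ (v² = μ(2/r − 1/a)): v_p = √[μ(2/r₁ − 1/a_t)] = 10.073 km/s.
First burn Δv₁ = |v_p − v₁| = 2.016 km/s.
At r₂, v₂ = √(μ/r₂) = 4.261 km/s.
Transfer-orbit speed at r₂: v_a = √[μ(2/r₂ − 1/a_t)] = 2.817 km/s.
Second burn Δv₂ = |v₂ − v_a| = 1.444 km/s.
Total Δv = Δv₁ + Δv₂ = 3.460 km/s.

Δv = 3460 m/s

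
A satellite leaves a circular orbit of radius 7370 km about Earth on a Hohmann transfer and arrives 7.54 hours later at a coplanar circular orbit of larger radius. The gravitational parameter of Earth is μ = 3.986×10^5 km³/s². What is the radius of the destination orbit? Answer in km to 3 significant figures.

Transfer time t = 7.54 hours = 27144 s, and t = π√(a_t³/μ).
So a_t = (μ t²/π²)^(1/3) = (3.986×10^5 × (27144)² / π²)^(1/3) = 30988 km.
Since a_t = (r₁ + r₂)/2, r₂ = 2a_t − r₁ = 2×30988 − 7370 = 54606 km.

r₂ = 54600 km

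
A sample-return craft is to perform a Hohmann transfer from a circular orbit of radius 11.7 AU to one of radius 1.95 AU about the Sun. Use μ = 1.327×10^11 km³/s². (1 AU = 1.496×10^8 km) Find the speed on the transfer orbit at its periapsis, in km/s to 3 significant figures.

In km: r₁ = 11.7 × 1.496×10^8 = 1.75032×10^9 km; r₂ = 1.95 × 1.496×10^8 = 2.9172×10^8 km.
Semi-major axis of the transfer orbit: a_t = (1.75032×10^9 + 2.9172×10^8)/2 = 1.02102×10^9 km.
At periapsis, r = 2.9172×10^8 km.
Applying v² = μ(2/r − 1/a_t): v = 27.93 km/s.

v = 27.9 km/s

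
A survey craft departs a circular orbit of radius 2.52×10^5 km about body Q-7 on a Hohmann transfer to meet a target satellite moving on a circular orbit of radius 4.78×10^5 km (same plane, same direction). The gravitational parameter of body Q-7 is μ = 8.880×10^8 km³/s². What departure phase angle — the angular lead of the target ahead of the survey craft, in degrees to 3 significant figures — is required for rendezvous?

φ = 59.9°

The Hohmann ellipse has a_t = (r₁ + r₂)/2 = 3.650×10^5 km.
Transfer time t = π√(a_t³/μ) = 23250 s.
Target angular speed ω₂ = √(μ/r₂³) = 9.017×10^-5 rad/s.
Angle swept by the target during transfer: ω₂·t = 2.096 rad = 120.1°.
The survey craft traverses 180° on the transfer ellipse, so the target must lead by 180° − 120.1° = 59.9°.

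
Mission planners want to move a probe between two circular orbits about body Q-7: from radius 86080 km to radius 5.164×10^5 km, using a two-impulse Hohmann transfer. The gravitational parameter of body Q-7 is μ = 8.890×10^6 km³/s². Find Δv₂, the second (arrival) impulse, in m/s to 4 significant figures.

Semi-major axis of the transfer orbit: a_t = (86080 + 5.164×10^5)/2 = 3.0124×10^5 km.
Circular speed at r = 5.164×10^5 km: v_c = √(μ/r) = 4.149 km/s.
Vis-viva on the transfer ellipse at r = 5.164×10^5 km gives v_t = √[μ(2/r − 1/a_t)] = 2.218 km/s.
Δv₂ = |v_t − v_c| = |2.218 − 4.149| = 1.931 km/s.

Δv₂ = 1931 m/s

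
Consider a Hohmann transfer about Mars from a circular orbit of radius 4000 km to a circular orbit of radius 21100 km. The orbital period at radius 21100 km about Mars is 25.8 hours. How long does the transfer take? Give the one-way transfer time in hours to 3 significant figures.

From Kepler's third law T² = 4π²r³/μ at r = 21100 km, T = 25.8 hours = 25.8 × 3600 s = 92880 s: μ = 4π²r³/T² = 42989.5 km³/s².
Semi-major axis of the transfer orbit: a_t = (4000 + 21100)/2 = 12550 km.
Half the transfer-orbit period gives t = π√(a_t³/μ) = 21300 s.
Converting: 21300 s ÷ 3600 s/hour = 5.92 hours.

t = 5.92 hours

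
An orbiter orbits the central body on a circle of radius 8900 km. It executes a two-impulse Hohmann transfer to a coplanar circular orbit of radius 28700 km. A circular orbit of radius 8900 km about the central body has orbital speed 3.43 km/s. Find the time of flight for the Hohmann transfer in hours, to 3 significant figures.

t = 6.95 hours

From the circular-orbit relation v² = μ/r at r = 8900 km: μ = v²r = (3.43)² × 8900 = 1.04708×10^5 km³/s².
Semi-major axis of the transfer orbit: a_t = (8900 + 28700)/2 = 18800 km.
Half the transfer-orbit period gives t = π√(a_t³/μ) = 25030 s.
Converting: 25030 s ÷ 3600 s/hour = 6.95 hours.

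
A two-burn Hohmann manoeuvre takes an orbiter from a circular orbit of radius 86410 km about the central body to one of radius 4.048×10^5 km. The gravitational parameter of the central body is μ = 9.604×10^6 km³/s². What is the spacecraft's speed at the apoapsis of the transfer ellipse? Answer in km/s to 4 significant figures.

v = 2.889 km/s

Transfer-ellipse semi-major axis a_t = (r₁ + r₂)/2 = (86410 + 4.048×10^5)/2 = 2.45605×10^5 km.
At apoapsis, r = 4.048×10^5 km.
From the vis-viva equation, v = √[μ(2/r − 1/a_t)] = 2.889 km/s.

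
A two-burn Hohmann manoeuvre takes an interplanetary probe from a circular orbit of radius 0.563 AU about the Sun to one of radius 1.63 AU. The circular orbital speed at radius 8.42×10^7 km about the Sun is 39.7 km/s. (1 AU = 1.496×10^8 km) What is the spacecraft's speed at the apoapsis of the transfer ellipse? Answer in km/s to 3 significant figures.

v = 16.7 km/s

From the circular-orbit relation v² = μ/r at r = 8.42×10^7 km: μ = v²r = (39.7)² × 8.42×10^7 = 1.32707×10^11 km³/s².
In km: r₁ = 0.563 × 1.496×10^8 = 8.42248×10^7 km; r₂ = 1.63 × 1.496×10^8 = 2.43848×10^8 km.
The Hohmann ellipse has a_t = (r₁ + r₂)/2 = 1.640364×10^8 km.
At apoapsis, r = 2.43848×10^8 km.
Vis-viva: v = √[μ(2/r − 1/a_t)] = √[1.32707×10^11 × (2/2.43848×10^8 − 1/1.640364×10^8)] = 16.72 km/s.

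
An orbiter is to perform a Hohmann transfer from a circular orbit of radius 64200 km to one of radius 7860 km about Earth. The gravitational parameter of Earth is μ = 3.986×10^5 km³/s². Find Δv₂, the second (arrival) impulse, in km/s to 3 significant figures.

Δv₂ = 2.38 km/s

The Hohmann ellipse has a_t = (r₁ + r₂)/2 = 36030 km.
Circular speed at r = 7860 km: v_c = √(μ/r) = 7.121 km/s.
Vis-viva on the transfer ellipse at r = 7860 km gives v_t = √[μ(2/r − 1/a_t)] = 9.506 km/s.
Δv₂ = |v_t − v_c| = |9.506 − 7.121| = 2.385 km/s.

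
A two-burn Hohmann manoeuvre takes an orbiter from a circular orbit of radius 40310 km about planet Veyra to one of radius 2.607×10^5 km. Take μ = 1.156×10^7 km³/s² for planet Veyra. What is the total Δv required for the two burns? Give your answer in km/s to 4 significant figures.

Semi-major axis of the transfer orbit: a_t = (40310 + 2.607×10^5)/2 = 1.50505×10^5 km.
Circular speed at r₁: v₁ = √(μ/r₁) = √(1.156×10^7/40310) = 16.935 km/s.
Transfer-orbit speed at r₁ (v² = μ(2/r − 1/a)): v_p = √[μ(2/r₁ − 1/a_t)] = 22.288 km/s.
First burn Δv₁ = |v_p − v₁| = 5.353 km/s.
At r₂, v₂ = √(μ/r₂) = 6.659 km/s.
Transfer-orbit speed at r₂: v_a = √[μ(2/r₂ − 1/a_t)] = 3.446 km/s.
Second burn Δv₂ = |v₂ − v_a| = 3.213 km/s.
Total Δv = Δv₁ + Δv₂ = 8.566 km/s.

Δv = 8.566 km/s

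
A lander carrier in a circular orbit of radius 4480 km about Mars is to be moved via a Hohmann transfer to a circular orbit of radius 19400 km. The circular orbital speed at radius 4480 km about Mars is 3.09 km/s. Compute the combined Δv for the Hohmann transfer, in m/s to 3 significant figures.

From the circular-orbit relation v² = μ/r at r = 4480 km: μ = v²r = (3.09)² × 4480 = 42775.5 km³/s².
Transfer-ellipse semi-major axis a_t = (r₁ + r₂)/2 = (4480 + 19400)/2 = 11940 km.
At r₁ the circular-orbit speed is v₁ = √(μ/r₁) = 3.0900 km/s.
On the transfer ellipse at r₁, vis-viva gives v_p = √[μ(2/r₁ − 1/a_t)] = 3.9387 km/s.
First burn Δv₁ = |v_p − v₁| = 0.8487 km/s.
At r₂, v₂ = √(μ/r₂) = 1.4849 km/s.
Transfer-orbit speed at r₂: v_a = √[μ(2/r₂ − 1/a_t)] = 0.90956 km/s.
Second burn Δv₂ = |v₂ − v_a| = 0.5753 km/s.
Δv = Δv₁ + Δv₂ = 0.8487 + 0.5753 = 1.424 km/s.

Δv = 1420 m/s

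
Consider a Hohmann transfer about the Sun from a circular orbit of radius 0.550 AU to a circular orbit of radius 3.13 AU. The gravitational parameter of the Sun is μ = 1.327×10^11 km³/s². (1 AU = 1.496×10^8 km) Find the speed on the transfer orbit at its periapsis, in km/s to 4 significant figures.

v = 52.38 km/s

In km: r₁ = 0.550 × 1.496×10^8 = 8.228×10^7 km; r₂ = 3.13 × 1.496×10^8 = 4.68248×10^8 km.
The Hohmann ellipse has a_t = (r₁ + r₂)/2 = 2.75264×10^8 km.
The periapsis of the transfer ellipse is at r = 8.228×10^7 km.
Applying v² = μ(2/r − 1/a_t): v = 52.38 km/s.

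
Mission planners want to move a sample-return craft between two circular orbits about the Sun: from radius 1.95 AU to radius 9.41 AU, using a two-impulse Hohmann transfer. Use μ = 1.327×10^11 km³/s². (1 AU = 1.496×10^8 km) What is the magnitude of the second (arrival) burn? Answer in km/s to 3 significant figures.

Δv₂ = 4.02 km/s

In km: r₁ = 1.95 × 1.496×10^8 = 2.9172×10^8 km; r₂ = 9.41 × 1.496×10^8 = 1.407736×10^9 km.
Transfer-ellipse semi-major axis a_t = (r₁ + r₂)/2 = (2.9172×10^8 + 1.407736×10^9)/2 = 8.49728×10^8 km.
Circular speed at r = 1.407736×10^9 km: v_c = √(μ/r) = 9.709 km/s.
Transfer-orbit speed at the same r (vis-viva, a = a_t): v_t = √[μ(2/r − 1/a_t)] = 5.689 km/s.
Δv₂ = |v_t − v_c| = |5.689 − 9.709| = 4.020 km/s.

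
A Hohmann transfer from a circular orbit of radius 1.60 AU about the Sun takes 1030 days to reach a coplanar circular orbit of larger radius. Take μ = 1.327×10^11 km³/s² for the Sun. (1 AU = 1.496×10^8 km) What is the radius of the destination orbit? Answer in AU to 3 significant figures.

r₂ = 4.74 AU

In km: r₁ = 1.60 × 1.496×10^8 = 2.3936×10^8 km.
Transfer time t = 1030 days = 8.8992×10^7 s, and t = π√(a_t³/μ).
So a_t = (μ t²/π²)^(1/3) = (1.327×10^11 × (8.8992×10^7)² / π²)^(1/3) = 4.7398×10^8 km.
Since a_t = (r₁ + r₂)/2, r₂ = 2a_t − r₁ = 2×4.7398×10^8 − 2.3936×10^8 = 7.086×10^8 km.
In AU: r₂ = 7.086×10^8 / 1.496×10^8 = 4.74 AU.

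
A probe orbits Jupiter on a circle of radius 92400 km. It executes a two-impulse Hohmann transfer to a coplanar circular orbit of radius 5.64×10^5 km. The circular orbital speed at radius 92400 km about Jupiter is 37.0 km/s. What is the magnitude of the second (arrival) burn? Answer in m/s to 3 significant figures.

Δv₂ = 7030 m/s

From the circular-orbit relation v² = μ/r at r = 92400 km: μ = v²r = (37.0)² × 92400 = 1.26496×10^8 km³/s².
Semi-major axis of the transfer orbit: a_t = (92400 + 5.640×10^5)/2 = 3.282×10^5 km.
On the circular orbit at r = 5.640×10^5 km, v_c = √(μ/r) = 14.976 km/s.
Vis-viva on the transfer ellipse at r = 5.640×10^5 km gives v_t = √[μ(2/r − 1/a_t)] = 7.9463 km/s.
Δv₂ = |v_t − v_c| = |7.9463 − 14.976| = 7.030 km/s.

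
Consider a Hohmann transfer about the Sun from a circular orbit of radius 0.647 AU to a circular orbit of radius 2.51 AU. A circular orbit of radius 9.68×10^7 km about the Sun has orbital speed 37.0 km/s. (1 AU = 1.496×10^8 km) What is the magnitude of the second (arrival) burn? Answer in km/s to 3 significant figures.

Δv₂ = 6.76 km/s

From the circular-orbit relation v² = μ/r at r = 9.68×10^7 km: μ = v²r = (37.0)² × 9.68×10^7 = 1.32519×10^11 km³/s².
In km: r₁ = 0.647 × 1.496×10^8 = 9.67912×10^7 km; r₂ = 2.51 × 1.496×10^8 = 3.75496×10^8 km.
Transfer-ellipse semi-major axis a_t = (r₁ + r₂)/2 = (9.67912×10^7 + 3.75496×10^8)/2 = 2.361436×10^8 km.
Circular speed at r = 3.75496×10^8 km: v_c = √(μ/r) = 18.786 km/s.
Vis-viva on the transfer ellipse at r = 3.75496×10^8 km gives v_t = √[μ(2/r − 1/a_t)] = 12.027 km/s.
Δv₂ = |v_t − v_c| = |12.027 − 18.786| = 6.759 km/s.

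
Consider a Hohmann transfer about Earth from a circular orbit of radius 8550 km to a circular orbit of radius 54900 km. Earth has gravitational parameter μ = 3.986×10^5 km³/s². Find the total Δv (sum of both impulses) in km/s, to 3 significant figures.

Transfer-ellipse semi-major axis a_t = (r₁ + r₂)/2 = (8550 + 54900)/2 = 31725 km.
At r₁ the circular-orbit speed is v₁ = √(μ/r₁) = 6.828 km/s.
Transfer-orbit speed at r₁ (v² = μ(2/r − 1/a)): v_p = √[μ(2/r₁ − 1/a_t)] = 8.982 km/s.
First burn Δv₁ = |v_p − v₁| = 2.154 km/s.
Circular speed at r₂: v₂ = √(μ/r₂) = 2.695 km/s.
Transfer-orbit speed at r₂: v_a = √[μ(2/r₂ − 1/a_t)] = 1.399 km/s.
Second burn Δv₂ = |v₂ − v_a| = 1.296 km/s.
Δv = Δv₁ + Δv₂ = 2.154 + 1.296 = 3.450 km/s.

Δv = 3.45 km/s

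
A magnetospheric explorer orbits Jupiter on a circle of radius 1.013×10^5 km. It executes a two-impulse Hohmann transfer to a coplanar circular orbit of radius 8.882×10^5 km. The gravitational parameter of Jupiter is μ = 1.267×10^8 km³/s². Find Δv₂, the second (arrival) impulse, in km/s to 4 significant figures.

Transfer-ellipse semi-major axis a_t = (r₁ + r₂)/2 = (1.013×10^5 + 8.882×10^5)/2 = 4.9475×10^5 km.
Circular speed at r = 8.882×10^5 km: v_c = √(μ/r) = 11.9435 km/s.
Vis-viva on the transfer ellipse at r = 8.882×10^5 km gives v_t = √[μ(2/r − 1/a_t)] = 5.40437 km/s.
Δv₂ = |v_t − v_c| = |5.40437 − 11.9435| = 6.539 km/s.

Δv₂ = 6.539 km/s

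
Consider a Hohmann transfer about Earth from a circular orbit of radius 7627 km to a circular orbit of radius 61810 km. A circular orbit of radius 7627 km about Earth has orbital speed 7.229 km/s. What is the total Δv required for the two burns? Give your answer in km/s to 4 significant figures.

From the circular-orbit relation v² = μ/r at r = 7627 km: μ = v²r = (7.229)² × 7627 = 3.98575×10^5 km³/s².
The Hohmann ellipse has a_t = (r₁ + r₂)/2 = 34718.5 km.
At r₁ the circular-orbit speed is v₁ = √(μ/r₁) = 7.229 km/s.
On the transfer ellipse at r₁, v² = μ(2/r − 1/a) gives v_p = √[μ(2/r₁ − 1/a_t)] = 9.646 km/s.
First burn Δv₁ = |v_p − v₁| = 2.417 km/s.
At r₂, v₂ = √(μ/r₂) = 2.539 km/s.
Transfer-orbit speed at r₂: v_a = √[μ(2/r₂ − 1/a_t)] = 1.190 km/s.
Second burn Δv₂ = |v₂ − v_a| = 1.349 km/s.
Total Δv = Δv₁ + Δv₂ = 3.766 km/s.

Δv = 3.766 km/s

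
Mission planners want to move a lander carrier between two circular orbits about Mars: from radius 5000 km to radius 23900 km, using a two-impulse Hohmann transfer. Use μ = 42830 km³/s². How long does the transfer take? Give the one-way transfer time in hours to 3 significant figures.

Transfer-ellipse semi-major axis a_t = (r₁ + r₂)/2 = (5000 + 23900)/2 = 14450 km.
Half the transfer-orbit period gives t = π√(a_t³/μ) = 26368 s.
Converting: 26368 s ÷ 3600 s/hour = 7.32 hours.

t = 7.32 hours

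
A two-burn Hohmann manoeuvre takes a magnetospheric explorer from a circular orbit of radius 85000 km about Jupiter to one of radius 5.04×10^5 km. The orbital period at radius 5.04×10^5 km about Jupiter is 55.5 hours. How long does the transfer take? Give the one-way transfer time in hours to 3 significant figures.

t = 12.4 hours

From Kepler's third law T² = 4π²r³/μ at r = 5.04×10^5 km, T = 55.5 hours = 55.5 × 3600 s = 1.998×10^5 s: μ = 4π²r³/T² = 1.26608×10^8 km³/s².
Semi-major axis of the transfer orbit: a_t = (85000 + 5.040×10^5)/2 = 2.945×10^5 km.
By Kepler's third law the transfer-orbit period is T = 2π√(a_t³/μ), so t = T/2 = 44620 s.
Converting: 44620 s ÷ 3600 s/hour = 12.4 hours.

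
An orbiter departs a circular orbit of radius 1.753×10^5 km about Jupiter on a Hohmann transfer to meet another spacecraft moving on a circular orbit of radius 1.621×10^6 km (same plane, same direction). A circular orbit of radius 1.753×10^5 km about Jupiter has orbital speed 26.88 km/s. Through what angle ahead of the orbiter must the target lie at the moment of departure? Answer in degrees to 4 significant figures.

φ = 105.8°

From the circular-orbit relation v² = μ/r at r = 1.753×10^5 km: μ = v²r = (26.88)² × 1.753×10^5 = 1.26660×10^8 km³/s².
Semi-major axis of the transfer orbit: a_t = (1.753×10^5 + 1.621×10^6)/2 = 8.9815×10^5 km.
Transfer time t = π√(a_t³/μ) = 2.3760×10^5 s.
The target's mean motion on its circular orbit is ω₂ = √(μ/r₂³) = 5.4531×10^-6 rad/s.
Angle swept by the target during transfer: ω₂·t = 1.2957 rad = 74.24°.
Arrival is 180° from departure on the ellipse, so φ = 180° − 74.24° = 105.8°.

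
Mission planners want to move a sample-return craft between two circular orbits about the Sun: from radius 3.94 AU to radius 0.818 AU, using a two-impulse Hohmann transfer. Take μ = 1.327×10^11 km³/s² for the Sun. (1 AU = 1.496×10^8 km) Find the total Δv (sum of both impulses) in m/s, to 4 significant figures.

Δv = 15650 m/s

In km: r₁ = 3.94 × 1.496×10^8 = 5.89424×10^8 km; r₂ = 0.818 × 1.496×10^8 = 1.223728×10^8 km.
Semi-major axis of the transfer orbit: a_t = (5.89424×10^8 + 1.223728×10^8)/2 = 3.558984×10^8 km.
Circular speed at r₁: v₁ = √(μ/r₁) = √(1.327×10^11/5.89424×10^8) = 15.0045 km/s.
Transfer-orbit speed at r₁ (vis-viva): v_a = √[μ(2/r₁ − 1/a_t)] = 8.79834 km/s.
First burn Δv₁ = |v_a − v₁| = 6.206 km/s.
At r₂, v₂ = √(μ/r₂) = 32.930 km/s.
Transfer-orbit speed at r₂: v_p = √[μ(2/r₂ − 1/a_t)] = 42.378 km/s.
Second burn Δv₂ = |v₂ − v_p| = 9.448 km/s.
Δv = Δv₁ + Δv₂ = 6.206 + 9.448 = 15.65 km/s.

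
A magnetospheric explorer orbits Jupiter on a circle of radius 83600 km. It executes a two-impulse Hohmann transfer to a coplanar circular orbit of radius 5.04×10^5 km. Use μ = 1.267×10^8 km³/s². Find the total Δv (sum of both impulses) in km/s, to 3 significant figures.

The Hohmann ellipse has a_t = (r₁ + r₂)/2 = 2.938×10^5 km.
Circular speed at r₁: v₁ = √(μ/r₁) = √(1.267×10^8/83600) = 38.93 km/s.
Transfer-orbit speed at r₁ (v² = μ(2/r − 1/a)): v_p = √[μ(2/r₁ − 1/a_t)] = 50.99 km/s.
First burn Δv₁ = |v_p − v₁| = 12.06 km/s.
Circular speed at r₂: v₂ = √(μ/r₂) = 15.8552 km/s.
Transfer-orbit speed at r₂: v_a = √[μ(2/r₂ − 1/a_t)] = 8.45766 km/s.
Second burn Δv₂ = |v₂ − v_a| = 7.398 km/s.
Δv = Δv₁ + Δv₂ = 12.06 + 7.398 = 19.46 km/s.

Δv = 19.5 km/s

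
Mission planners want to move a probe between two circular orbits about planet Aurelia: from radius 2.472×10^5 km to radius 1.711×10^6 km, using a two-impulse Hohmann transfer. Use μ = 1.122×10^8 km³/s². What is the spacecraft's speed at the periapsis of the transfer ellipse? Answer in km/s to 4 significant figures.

v = 28.16 km/s

Transfer-ellipse semi-major axis a_t = (r₁ + r₂)/2 = (2.472×10^5 + 1.711×10^6)/2 = 9.791×10^5 km.
At periapsis, r = 2.472×10^5 km.
Applying v² = μ(2/r − 1/a_t): v = 28.16 km/s.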